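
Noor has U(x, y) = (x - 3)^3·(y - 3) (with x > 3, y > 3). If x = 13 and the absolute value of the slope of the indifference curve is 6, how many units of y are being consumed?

MU_x = 3·(x−3)^2·(y−3), MU_y = (x−3)^3.
MRS = (3/1)·(y−3)/(x−3).
Substitute x = 13: MRS = (y − 3)/(10/3). Setting this equal to 6 gives y − 3 = 6·(10/3) = 20, so y = 23.

y = 23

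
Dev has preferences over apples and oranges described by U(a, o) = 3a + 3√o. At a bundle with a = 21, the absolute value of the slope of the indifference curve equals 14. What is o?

MU_a = 3, MU_o = 3/(2√o).
MRS = 3 ÷ (3/(2√o)).
MRS depends only on o: 2·√o = 14 ⇒ √o = 14/2 = 7 ⇒ o = 49.

o = 49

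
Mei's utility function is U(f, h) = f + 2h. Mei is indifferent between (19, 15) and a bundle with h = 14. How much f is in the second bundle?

U(19, 15) = 49.
Set U(f, 14) = 49 and solve.
f + 2·14 = 49 ⇒ f = 21 ⇒ f = 21.
Check: U(21, 14) = 49.

f = 21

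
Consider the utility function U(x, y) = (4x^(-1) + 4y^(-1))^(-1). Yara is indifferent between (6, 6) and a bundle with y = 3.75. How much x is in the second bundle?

x = 15

U depends on (x, y) only through S = 4x^(-1) + 4y^(-1), so equal utility means equal S. At (6, 6): S = 4/3.
With y = 3.75: 4·3.75^(-1) = 16/15, so 4x^(-1) = 4/3 − 16/15 = 4/15, i.e. x^(-1) = 1/15.
Hence x = 1/(1/15) = 15.
Check: U(15, 3.75) = 0.75.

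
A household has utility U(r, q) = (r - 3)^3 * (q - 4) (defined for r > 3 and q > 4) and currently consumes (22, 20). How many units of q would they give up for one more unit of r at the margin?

MRS = 48/19

MU_r = 3·(r−3)^2·(q−4), MU_q = (r−3)^3.
MRS = (3/1)·(q−4)/(r−3).
At (22, 20): MRS = 48/19.
So at (22, 20) the consumer would give up 48/19 units of q for one more unit of r.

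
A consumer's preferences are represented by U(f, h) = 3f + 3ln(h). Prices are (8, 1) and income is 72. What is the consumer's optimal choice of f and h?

MU_f = 3, MU_h = 3/h.
MRS = 3 ÷ (3/h).
Tangency: set MRS = p_f/p_h = 8/1 = 8.
MRS depends only on h: h = 8 ⇒ h* = 8.
From the budget, 8·f = 72 − 1·8 = 64, so f* = 8.

f* = 8, h* = 8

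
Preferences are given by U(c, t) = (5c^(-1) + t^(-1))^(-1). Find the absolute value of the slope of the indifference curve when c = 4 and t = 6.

MRS = 11.25

For CES with ρ = -1, MRS = (5/1)·(t/c)^2.
At (4, 6): MRS = 11.25.
So at (4, 6) the consumer would give up 11.25 units of t for one more unit of c.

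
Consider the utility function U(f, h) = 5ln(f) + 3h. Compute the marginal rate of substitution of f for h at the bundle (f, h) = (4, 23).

MU_f = 5/f, MU_h = 3.
MRS = 5/f ÷ 3.
At (4, 23): MRS = 5/12.
That is, one extra unit of f is worth 5/12 units of h at the margin.

MRS = 5/12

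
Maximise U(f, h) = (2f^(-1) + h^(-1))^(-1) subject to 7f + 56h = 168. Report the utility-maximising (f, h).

For CES with ρ = -1, MRS = (2/1)·(h/f)^2.
Tangency: set MRS = p_f/p_h = 7/56 = 0.125.
So (h/f)^2 = 1/16; taking the square root, h/f = 0.25, i.e. h = 0.25·f.
Substitute into the budget 7·f + 56·h = 168: 21·f = 168, so f* = 8 and h* = 0.25·8 = 2.

f* = 8, h* = 2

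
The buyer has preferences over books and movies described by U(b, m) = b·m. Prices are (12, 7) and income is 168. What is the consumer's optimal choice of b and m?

b* = 7, m* = 12

MU_b = m and MU_m = b.
MRS = MU_b/MU_m = m/b.
Tangency: set MRS = p_b/p_m = 12/7.
So m/b = 12/7, i.e. m = (12/7)·b.
Substitute into the budget 12·b + 7·m = 168: 24·b = 168, so b* = 7.
Then m* = (12/7)·7 = 12.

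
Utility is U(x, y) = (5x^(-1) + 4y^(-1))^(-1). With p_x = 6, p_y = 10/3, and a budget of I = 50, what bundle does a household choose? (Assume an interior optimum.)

x* = 5, y* = 6

For CES with ρ = -1, MRS = (5/4)·(y/x)^2.
Tangency: set MRS = p_x/p_y = 6/(10/3) = 1.8.
So (y/x)^2 = 36/25; taking the square root, y/x = 1.2, i.e. y = 1.2·x.
Substitute into the budget 6·x + (10/3)·y = 50: 10·x = 50, so x* = 5 and y* = 1.2·5 = 6.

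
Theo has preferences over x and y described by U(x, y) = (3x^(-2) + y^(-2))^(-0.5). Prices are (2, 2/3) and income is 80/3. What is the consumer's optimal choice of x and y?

x* = 10, y* = 10

For CES with ρ = -2, MRS = (3/1)·(y/x)^3.
Tangency: set MRS = p_x/p_y = 2/(2/3) = 3.
So (y/x)^3 = 1; taking the cube root, y/x = 1, i.e. y = x.
Substitute into the budget 2·x + (2/3)·y = 80/3: (8/3)·x = 80/3, so x* = 10 and y* = 10.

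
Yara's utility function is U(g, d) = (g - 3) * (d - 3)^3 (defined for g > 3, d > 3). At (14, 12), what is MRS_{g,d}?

MRS = 3/11

MU_g = (d−3)^3, MU_d = 3·(g−3)·(d−3)^2.
MRS = (1/3)·(d−3)/(g−3).
At (14, 12): MRS = 3/11.
So at (14, 12) the consumer would give up 3/11 units of d for one more unit of g.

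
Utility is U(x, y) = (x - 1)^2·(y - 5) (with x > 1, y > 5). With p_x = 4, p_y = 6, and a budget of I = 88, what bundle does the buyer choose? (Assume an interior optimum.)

x* = 10, y* = 8

MU_x = 2·(x−1)·(y−5), MU_y = (x−1)^2.
MRS = (2/1)·(y−5)/(x−1).
Tangency: set MRS = p_x/p_y = 4/6 = 2/3.
So (2/1)·(y − 5)/(x − 1) = 2/3, i.e. (y − 5) = (1/3)·(x − 1).
Rewrite the budget in excess-of-subsistence terms: 4·(x − 1) + 6·(y − 5) = 88 − 4·1 − 6·5 = 54.
Substituting, 6·(x − 1) = 54, so x − 1 = 9 and x* = 10.
Then y − 5 = (1/3)·9 = 3, so y* = 8.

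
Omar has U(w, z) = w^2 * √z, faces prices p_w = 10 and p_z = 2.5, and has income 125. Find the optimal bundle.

MU_w = 2·w·√z and MU_z = 0.5·w^2·z^(-0.5).
MRS = MU_w/MU_z = (4)·z/w.
Tangency: set MRS = p_w/p_z = 10/2.5 = 4.
So (4)·z/w = 4, i.e. z = w.
Substitute into the budget 10·w + 2.5·z = 125: 12.5·w = 125, so w* = 10.
Then z* = 10.

w* = 10, z* = 10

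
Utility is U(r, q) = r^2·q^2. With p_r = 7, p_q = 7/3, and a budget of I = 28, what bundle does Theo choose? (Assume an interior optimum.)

MU_r = 2·r·q^2 and MU_q = 2·r^2·q.
MRS = MU_r/MU_q = q/r.
Tangency: set MRS = p_r/p_q = 7/(7/3) = 3.
So q/r = 3, i.e. q = 3·r.
Substitute into the budget 7·r + (7/3)·q = 28: 14·r = 28, so r* = 2.
Then q* = 3·2 = 6.

r* = 2, q* = 6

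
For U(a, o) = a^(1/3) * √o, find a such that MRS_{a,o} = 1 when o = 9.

MU_a = 1/3·a^(-2/3)·√o and MU_o = 0.5·a^(1/3)·o^(-0.5).
MRS = MU_a/MU_o = (2/3)·o/a.
Substitute o = 9: MRS = 6/a. Setting 6/a = 1 gives a = 6/1 = 6.

a = 6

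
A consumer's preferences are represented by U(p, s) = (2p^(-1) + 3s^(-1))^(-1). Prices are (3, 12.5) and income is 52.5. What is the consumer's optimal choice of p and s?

p* = 5, s* = 3

For CES with ρ = -1, MRS = (2/3)·(s/p)^2.
Tangency: set MRS = p_p/p_s = 3/12.5 = 6/25.
So (s/p)^2 = 9/25; taking the square root, s/p = 0.6, i.e. s = 0.6·p.
Substitute into the budget 3·p + 12.5·s = 52.5: 10.5·p = 52.5, so p* = 5 and s* = 0.6·5 = 3.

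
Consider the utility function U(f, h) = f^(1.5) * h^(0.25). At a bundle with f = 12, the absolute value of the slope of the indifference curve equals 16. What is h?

h = 32

MU_f = 1.5·√f·h^(0.25) and MU_h = 0.25·f^(1.5)·h^(-0.75).
MRS = MU_f/MU_h = (6)·h/f.
Substitute f = 12: MRS = h/2. Setting h/2 = 16 gives h = 16·2 = 32.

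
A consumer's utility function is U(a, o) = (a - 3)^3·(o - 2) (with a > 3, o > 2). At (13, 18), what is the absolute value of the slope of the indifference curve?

MU_a = 3·(a−3)^2·(o−2), MU_o = (a−3)^3.
MRS = (3/1)·(o−2)/(a−3).
At (13, 18): MRS = 4.8.
That is, one extra unit of a is worth 4.8 units of o at the margin.

MRS = 4.8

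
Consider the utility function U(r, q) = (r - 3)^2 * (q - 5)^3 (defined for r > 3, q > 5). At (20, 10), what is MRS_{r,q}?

MRS = 10/51

MU_r = 2·(r−3)·(q−5)^3, MU_q = 3·(r−3)^2·(q−5)^2.
MRS = (2/3)·(q−5)/(r−3).
At (20, 10): MRS = 10/51.
That is, one extra unit of r is worth 10/51 units of q at the margin.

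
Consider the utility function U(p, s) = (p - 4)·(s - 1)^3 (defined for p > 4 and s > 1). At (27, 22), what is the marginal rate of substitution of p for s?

MU_p = (s−1)^3, MU_s = 3·(p−4)·(s−1)^2.
MRS = (1/3)·(s−1)/(p−4).
At (27, 22): MRS = 7/23.
So at (27, 22) the consumer would give up 7/23 units of s for one more unit of p.

MRS = 7/23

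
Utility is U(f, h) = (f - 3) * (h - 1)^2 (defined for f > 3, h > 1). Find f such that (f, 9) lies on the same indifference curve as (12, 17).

f = 39

U(12, 17) = 2304.
Set U(f, 9) = 2304 and solve.
With h = 9: (9 − 1)^2 = 64, so (f − 3) = 2304/64 = 36.
So f = 3 + 36 = 39.
Check: U(39, 9) = 2304.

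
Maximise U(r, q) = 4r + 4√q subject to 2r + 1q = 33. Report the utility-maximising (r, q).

r* = 16, q* = 1

MU_r = 4, MU_q = 4/(2√q).
MRS = 4 ÷ (4/(2√q)).
Tangency: set MRS = p_r/p_q = 2/1 = 2.
MRS depends only on q: 2·√q = 2 ⇒ √q = 2/2 = 1 ⇒ q* = 1.
From the budget, 2·r = 33 − 1·1 = 32, so r* = 16.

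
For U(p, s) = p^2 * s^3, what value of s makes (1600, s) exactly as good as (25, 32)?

s = 2

U(25, 32) = 20480000.
Set U(1600, s) = 20480000 and solve.
With p = 1600: 1600^2 = 2560000, so s^3 = 20480000/2560000 = 8; taking the cube root, s = 2.
Check: U(1600, 2) = 20480000.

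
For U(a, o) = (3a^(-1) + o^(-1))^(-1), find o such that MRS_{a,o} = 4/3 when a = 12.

For CES with ρ = -1, MRS = (3/1)·(o/a)^2.
Setting (3/1)·(o/12)^2 = 4/3 gives (o/12)^2 = 4/9, so o/12 = 2/3 and o = 8.

o = 8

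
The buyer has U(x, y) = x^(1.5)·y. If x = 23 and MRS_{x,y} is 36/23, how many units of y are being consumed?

y = 24

MU_x = 1.5·√x·y and MU_y = x^(1.5).
MRS = MU_x/MU_y = (1.5)·y/x.
Substitute x = 23: MRS = y/(46/3). Setting y/(46/3) = 36/23 gives y = (36/23)·(46/3) = 24.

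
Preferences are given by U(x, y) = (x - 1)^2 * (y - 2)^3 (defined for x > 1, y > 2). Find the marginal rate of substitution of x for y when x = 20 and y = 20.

MRS = 12/19

MU_x = 2·(x−1)·(y−2)^3, MU_y = 3·(x−1)^2·(y−2)^2.
MRS = (2/3)·(y−2)/(x−1).
At (20, 20): MRS = 12/19.
That is, one extra unit of x is worth 12/19 units of y at the margin.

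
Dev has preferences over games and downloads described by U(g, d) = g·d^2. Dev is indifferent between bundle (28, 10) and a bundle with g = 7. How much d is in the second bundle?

U(28, 10) = 2800.
Set U(7, d) = 2800 and solve.
With g = 7: d^2 = 2800/7 = 400; taking the square root, d = 20.
Check: U(7, 20) = 2800.

d = 20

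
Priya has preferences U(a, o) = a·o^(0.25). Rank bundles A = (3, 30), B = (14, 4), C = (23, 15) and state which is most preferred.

Bundle C

Evaluate utility at each bundle:
U(A) = 7.021.
U(B) = 19.799.
U(C) = 45.264.
Highest utility is C, so C ≻ B ≻ A.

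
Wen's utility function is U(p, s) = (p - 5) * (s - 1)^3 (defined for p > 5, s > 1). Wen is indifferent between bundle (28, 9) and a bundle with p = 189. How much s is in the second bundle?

U(28, 9) = 11776.
Set U(189, s) = 11776 and solve.
With p = 189: (189 − 5) = 184, so (s − 1)^3 = 11776/184 = 64.
Taking the cube root (with s > 1): s − 1 = 4, so s = 5.
Check: U(189, 5) = 11776.

s = 5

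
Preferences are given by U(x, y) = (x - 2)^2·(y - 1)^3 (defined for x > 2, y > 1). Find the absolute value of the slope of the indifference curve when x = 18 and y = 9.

MRS = 1/3

MU_x = 2·(x−2)·(y−1)^3, MU_y = 3·(x−2)^2·(y−1)^2.
MRS = (2/3)·(y−1)/(x−2).
At (18, 9): MRS = 1/3.
The indifference curve has slope −1/3 at this bundle.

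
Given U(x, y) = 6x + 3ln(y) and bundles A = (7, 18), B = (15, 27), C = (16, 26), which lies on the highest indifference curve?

Bundle C

Evaluate utility at each bundle:
U(A) = 50.671.
U(B) = 99.888.
U(C) = 105.774.
Highest utility is C, so C ≻ B ≻ A.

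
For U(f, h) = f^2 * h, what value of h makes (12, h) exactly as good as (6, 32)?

U(6, 32) = 1152.
Set U(12, h) = 1152 and solve.
With f = 12: 12^2 = 144, so h = 1152/144 = 8.
Check: U(12, 8) = 1152.

h = 8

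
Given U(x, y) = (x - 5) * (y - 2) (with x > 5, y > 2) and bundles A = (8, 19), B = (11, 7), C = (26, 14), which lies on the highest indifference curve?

Evaluate utility at each bundle:
U(A) = 51.
U(B) = 30.
U(C) = 252.
Highest utility is C, so C ≻ A ≻ B.

Bundle C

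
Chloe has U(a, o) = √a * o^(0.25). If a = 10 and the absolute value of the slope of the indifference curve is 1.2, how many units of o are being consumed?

MU_a = 0.5·a^(-0.5)·o^(0.25) and MU_o = 0.25·√a·o^(-0.75).
MRS = MU_a/MU_o = (2)·o/a.
Substitute a = 10: MRS = o/5. Setting o/5 = 1.2 gives o = 1.2·5 = 6.

o = 6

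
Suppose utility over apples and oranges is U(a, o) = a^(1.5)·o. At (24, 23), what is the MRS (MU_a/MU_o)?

MU_a = 1.5·√a·o and MU_o = a^(1.5).
MRS = MU_a/MU_o = (1.5)·o/a.
At (24, 23): MRS = 23/16.
The indifference curve has slope −23/16 at this bundle.

MRS = 23/16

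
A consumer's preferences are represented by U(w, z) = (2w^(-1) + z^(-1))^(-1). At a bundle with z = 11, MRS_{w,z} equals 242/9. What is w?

For CES with ρ = -1, MRS = (2/1)·(z/w)^2.
Setting (2/1)·(11/w)^2 = 242/9 gives (11/w)^2 = 121/9, so 11/w = 11/3 and w = 3.

w = 3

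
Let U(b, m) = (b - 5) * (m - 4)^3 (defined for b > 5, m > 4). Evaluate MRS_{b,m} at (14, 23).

MU_b = (m−4)^3, MU_m = 3·(b−5)·(m−4)^2.
MRS = (1/3)·(m−4)/(b−5).
At (14, 23): MRS = 19/27.
The indifference curve has slope −19/27 at this bundle.

MRS = 19/27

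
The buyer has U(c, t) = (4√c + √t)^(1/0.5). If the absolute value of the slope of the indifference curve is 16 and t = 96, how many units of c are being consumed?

c = 6

For CES with ρ = 0.5, MRS = (4/1)·√(t/c).
Setting (4/1)·√(96/c) = 16 gives √(96/c) = 4, so 96/c = 16 and c = 6.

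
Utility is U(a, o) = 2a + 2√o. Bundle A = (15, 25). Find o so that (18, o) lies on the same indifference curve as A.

o = 4

U(15, 25) = 40.
Set U(18, o) = 40 and solve.
With a = 18: 2√o = 40 − 2·18 = 4, so √o = 2 and o = 4.
Check: U(18, 4) = 40.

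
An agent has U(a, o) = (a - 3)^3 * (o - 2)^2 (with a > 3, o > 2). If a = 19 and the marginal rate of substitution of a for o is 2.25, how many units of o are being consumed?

o = 26

MU_a = 3·(a−3)^2·(o−2)^2, MU_o = 2·(a−3)^3·(o−2).
MRS = (3/2)·(o−2)/(a−3).
Substitute a = 19: MRS = (o − 2)/(32/3). Setting this equal to 2.25 gives o − 2 = 2.25·(32/3) = 24, so o = 26.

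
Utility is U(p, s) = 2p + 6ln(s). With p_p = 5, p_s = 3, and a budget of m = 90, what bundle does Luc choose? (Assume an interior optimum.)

MU_p = 2, MU_s = 6/s.
MRS = 2 ÷ (6/s).
Tangency: set MRS = p_p/p_s = 5/3.
MRS depends only on s: (1/3)·s = 5/3 ⇒ s* = (5/3)/(1/3) = 5.
From the budget, 5·p = 90 − 3·5 = 75, so p* = 15.

p* = 15, s* = 5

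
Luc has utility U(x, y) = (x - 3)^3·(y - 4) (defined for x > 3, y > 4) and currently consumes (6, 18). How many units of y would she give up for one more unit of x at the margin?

MRS = 14

MU_x = 3·(x−3)^2·(y−4), MU_y = (x−3)^3.
MRS = (3/1)·(y−4)/(x−3).
At (6, 18): MRS = 14.
That is, one extra unit of x is worth 14 units of y at the margin.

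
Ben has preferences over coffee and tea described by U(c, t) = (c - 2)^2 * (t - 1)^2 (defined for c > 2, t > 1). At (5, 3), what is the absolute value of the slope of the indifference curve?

MU_c = 2·(c−2)·(t−1)^2, MU_t = 2·(c−2)^2·(t−1).
MRS = (t−1)/(c−2).
At (5, 3): MRS = 2/3.
That is, one extra unit of c is worth 2/3 units of t at the margin.

MRS = 2/3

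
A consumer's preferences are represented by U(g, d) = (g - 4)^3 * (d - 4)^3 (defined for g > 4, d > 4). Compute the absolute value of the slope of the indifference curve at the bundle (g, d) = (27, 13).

MRS = 9/23

MU_g = 3·(g−4)^2·(d−4)^3, MU_d = 3·(g−4)^3·(d−4)^2.
MRS = (d−4)/(g−4).
At (27, 13): MRS = 9/23.
So at (27, 13) the consumer would give up 9/23 units of d for one more unit of g.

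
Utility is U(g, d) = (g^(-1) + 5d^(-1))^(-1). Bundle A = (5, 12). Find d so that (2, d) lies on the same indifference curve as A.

U depends on (g, d) only through S = g^(-1) + 5d^(-1), so equal utility means equal S. At (5, 12): S = 37/60.
With g = 2: 2^(-1) = 0.5, so 5d^(-1) = 37/60 − 0.5 = 7/60, i.e. d^(-1) = 7/300.
Hence d = 1/(7/300) = 300/7.
Check: U(2, 300/7) = 1.6216.

d = 300/7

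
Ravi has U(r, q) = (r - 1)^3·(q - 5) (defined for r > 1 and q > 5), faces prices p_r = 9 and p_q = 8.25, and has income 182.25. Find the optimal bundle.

MU_r = 3·(r−1)^2·(q−5), MU_q = (r−1)^3.
MRS = (3/1)·(q−5)/(r−1).
Tangency: set MRS = p_r/p_q = 9/8.25 = 12/11.
So (3/1)·(q − 5)/(r − 1) = 12/11, i.e. (q − 5) = (4/11)·(r − 1).
Rewrite the budget in excess-of-subsistence terms: 9·(r − 1) + 8.25·(q − 5) = 182.25 − 9·1 − 8.25·5 = 132.
Substituting, 12·(r − 1) = 132, so r − 1 = 11 and r* = 12.
Then q − 5 = (4/11)·11 = 4, so q* = 9.

r* = 12, q* = 9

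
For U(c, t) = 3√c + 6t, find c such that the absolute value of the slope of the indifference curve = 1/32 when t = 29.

c = 64

MU_c = 3/(2√c), MU_t = 6.
MRS = 3/(2√c) ÷ 6.
MRS depends only on c: 0.25/√c = 1/32 ⇒ √c = 0.25/(1/32) = 8 ⇒ c = 64.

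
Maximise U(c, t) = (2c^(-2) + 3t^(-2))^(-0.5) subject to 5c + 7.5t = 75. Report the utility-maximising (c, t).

c* = 6, t* = 6

For CES with ρ = -2, MRS = (2/3)·(t/c)^3.
Tangency: set MRS = p_c/p_t = 5/7.5 = 2/3.
So (t/c)^3 = 1; taking the cube root, t/c = 1, i.e. t = c.
Substitute into the budget 5·c + 7.5·t = 75: 12.5·c = 75, so c* = 6 and t* = 6.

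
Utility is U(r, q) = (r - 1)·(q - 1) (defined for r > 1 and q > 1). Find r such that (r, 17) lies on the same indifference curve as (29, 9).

r = 15

U(29, 9) = 224.
Set U(r, 17) = 224 and solve.
With q = 17: (17 − 1) = 16, so (r − 1) = 224/16 = 14.
So r = 1 + 14 = 15.
Check: U(15, 17) = 224.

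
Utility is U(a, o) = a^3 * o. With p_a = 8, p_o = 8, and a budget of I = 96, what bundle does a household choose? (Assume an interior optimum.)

MU_a = 3·a^2·o and MU_o = a^3.
MRS = MU_a/MU_o = (3/1)·o/a.
Tangency: set MRS = p_a/p_o = 8/8 = 1.
So (3/1)·o/a = 1, i.e. o = (1/3)·a.
Substitute into the budget 8·a + 8·o = 96: (32/3)·a = 96, so a* = 9.
Then o* = (1/3)·9 = 3.

a* = 9, o* = 3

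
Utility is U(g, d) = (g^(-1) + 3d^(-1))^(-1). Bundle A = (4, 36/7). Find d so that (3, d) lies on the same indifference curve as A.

d = 6

U depends on (g, d) only through S = g^(-1) + 3d^(-1), so equal utility means equal S. At (4, 36/7): S = 5/6.
With g = 3: 3^(-1) = 1/3, so 3d^(-1) = 5/6 − 1/3 = 0.5, i.e. d^(-1) = 1/6.
Hence d = 1/(1/6) = 6.
Check: U(3, 6) = 1.2.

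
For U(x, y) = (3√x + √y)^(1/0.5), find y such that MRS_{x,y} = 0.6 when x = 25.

y = 1

For CES with ρ = 0.5, MRS = (3/1)·√(y/x).
Setting (3/1)·√(y/25) = 0.6 gives √(y/25) = 0.2, so y/25 = 1/25 and y = 1.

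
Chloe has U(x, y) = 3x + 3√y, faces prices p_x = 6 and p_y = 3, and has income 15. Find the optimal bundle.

MU_x = 3, MU_y = 3/(2√y).
MRS = 3 ÷ (3/(2√y)).
Tangency: set MRS = p_x/p_y = 6/3 = 2.
MRS depends only on y: 2·√y = 2 ⇒ √y = 2/2 = 1 ⇒ y* = 1.
From the budget, 6·x = 15 − 3·1 = 12, so x* = 2.

x* = 2, y* = 1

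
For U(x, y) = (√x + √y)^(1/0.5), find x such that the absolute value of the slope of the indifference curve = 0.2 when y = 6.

For CES with ρ = 0.5, MRS = √(y/x).
Setting √(6/x) = 0.2 gives 6/x = 1/25 and x = 150.

x = 150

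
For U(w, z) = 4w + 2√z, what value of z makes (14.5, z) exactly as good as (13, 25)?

z = 4

U(13, 25) = 62.
Set U(14.5, z) = 62 and solve.
With w = 14.5: 2√z = 62 − 4·14.5 = 4, so √z = 2 and z = 4.
Check: U(14.5, 4) = 62.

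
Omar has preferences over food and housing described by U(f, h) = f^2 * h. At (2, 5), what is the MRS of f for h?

MU_f = 2·f·h and MU_h = f^2.
MRS = MU_f/MU_h = (2/1)·h/f.
At (2, 5): MRS = 5.
So at (2, 5) the consumer would give up 5 units of h for one more unit of f.

MRS = 5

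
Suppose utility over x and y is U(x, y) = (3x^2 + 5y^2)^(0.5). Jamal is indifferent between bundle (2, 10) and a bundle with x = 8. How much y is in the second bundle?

y = 8

U depends on (x, y) only through S = 3x^2 + 5y^2, so equal utility means equal S. At (2, 10): S = 512.
With x = 8: 3·8^2 = 192, so 5y^2 = 512 − 192 = 320, i.e. y^2 = 64.
Hence y = √64 = 8.
Check: U(8, 8) = 22.6274.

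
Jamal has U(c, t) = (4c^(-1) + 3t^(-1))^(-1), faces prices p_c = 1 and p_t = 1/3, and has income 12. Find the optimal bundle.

c* = 8, t* = 12

For CES with ρ = -1, MRS = (4/3)·(t/c)^2.
Tangency: set MRS = p_c/p_t = 1/(1/3) = 3.
So (t/c)^2 = 2.25; taking the square root, t/c = 1.5, i.e. t = 1.5·c.
Substitute into the budget 1·c + (1/3)·t = 12: 1.5·c = 12, so c* = 8 and t* = 1.5·8 = 12.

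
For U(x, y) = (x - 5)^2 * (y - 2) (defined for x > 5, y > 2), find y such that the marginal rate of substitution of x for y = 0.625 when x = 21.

y = 7

MU_x = 2·(x−5)·(y−2), MU_y = (x−5)^2.
MRS = (2/1)·(y−2)/(x−5).
Substitute x = 21: MRS = (y − 2)/8. Setting this equal to 0.625 gives y − 2 = 0.625·8 = 5, so y = 7.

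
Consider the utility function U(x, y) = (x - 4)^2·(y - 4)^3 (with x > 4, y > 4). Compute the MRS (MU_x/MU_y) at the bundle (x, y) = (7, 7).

MRS = 2/3

MU_x = 2·(x−4)·(y−4)^3, MU_y = 3·(x−4)^2·(y−4)^2.
MRS = (2/3)·(y−4)/(x−4).
At (7, 7): MRS = 2/3.
The indifference curve has slope −2/3 at this bundle.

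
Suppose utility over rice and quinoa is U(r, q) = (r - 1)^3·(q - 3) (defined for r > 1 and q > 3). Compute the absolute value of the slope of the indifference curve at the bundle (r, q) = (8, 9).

MRS = 18/7

MU_r = 3·(r−1)^2·(q−3), MU_q = (r−1)^3.
MRS = (3/1)·(q−3)/(r−1).
At (8, 9): MRS = 18/7.
The indifference curve has slope −18/7 at this bundle.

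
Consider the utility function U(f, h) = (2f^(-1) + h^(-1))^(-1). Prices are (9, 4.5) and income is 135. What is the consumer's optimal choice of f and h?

For CES with ρ = -1, MRS = (2/1)·(h/f)^2.
Tangency: set MRS = p_f/p_h = 9/4.5 = 2.
So (h/f)^2 = 1; taking the square root, h/f = 1, i.e. h = f.
Substitute into the budget 9·f + 4.5·h = 135: 13.5·f = 135, so f* = 10 and h* = 10.

f* = 10, h* = 10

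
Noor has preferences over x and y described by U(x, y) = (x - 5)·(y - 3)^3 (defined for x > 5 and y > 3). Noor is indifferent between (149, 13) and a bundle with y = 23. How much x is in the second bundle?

U(149, 13) = 144000.
Set U(x, 23) = 144000 and solve.
With y = 23: (23 − 3)^3 = 8000, so (x − 5) = 144000/8000 = 18.
So x = 5 + 18 = 23.
Check: U(23, 23) = 144000.

x = 23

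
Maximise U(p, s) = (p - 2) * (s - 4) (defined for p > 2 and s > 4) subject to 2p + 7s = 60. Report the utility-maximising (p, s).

MU_p = (s−4), MU_s = (p−2).
MRS = (s−4)/(p−2).
Tangency: set MRS = p_p/p_s = 2/7.
So (s − 4)/(p − 2) = 2/7, i.e. (s − 4) = (2/7)·(p − 2).
Rewrite the budget in excess-of-subsistence terms: 2·(p − 2) + 7·(s − 4) = 60 − 2·2 − 7·4 = 28.
Substituting, 4·(p − 2) = 28, so p − 2 = 7 and p* = 9.
Then s − 4 = (2/7)·7 = 2, so s* = 6.

p* = 9, s* = 6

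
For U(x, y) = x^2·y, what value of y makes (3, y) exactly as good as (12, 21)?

U(12, 21) = 3024.
Set U(3, y) = 3024 and solve.
With x = 3: 3^2 = 9, so y = 3024/9 = 336.
Check: U(3, 336) = 3024.

y = 336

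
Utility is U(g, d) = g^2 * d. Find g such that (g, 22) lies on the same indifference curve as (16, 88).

g = 32

U(16, 88) = 22528.
Set U(g, 22) = 22528 and solve.
With d = 22: g^2 = 22528/22 = 1024; taking the square root, g = 32.
Check: U(32, 22) = 22528.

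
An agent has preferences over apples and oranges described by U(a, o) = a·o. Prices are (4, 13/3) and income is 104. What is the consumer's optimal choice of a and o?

a* = 13, o* = 12

MU_a = o and MU_o = a.
MRS = MU_a/MU_o = o/a.
Tangency: set MRS = p_a/p_o = 4/(13/3) = 12/13.
So o/a = 12/13, i.e. o = (12/13)·a.
Substitute into the budget 4·a + (13/3)·o = 104: 8·a = 104, so a* = 13.
Then o* = (12/13)·13 = 12.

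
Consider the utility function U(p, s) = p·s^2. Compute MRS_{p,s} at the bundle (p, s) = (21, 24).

MU_p = s^2 and MU_s = 2·p·s.
MRS = MU_p/MU_s = (1/2)·s/p.
At (21, 24): MRS = 4/7.
So at (21, 24) the consumer would give up 4/7 units of s for one more unit of p.

MRS = 4/7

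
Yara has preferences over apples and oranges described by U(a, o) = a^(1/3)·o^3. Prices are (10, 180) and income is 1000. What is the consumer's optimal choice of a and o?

MU_a = 1/3·a^(-2/3)·o^3 and MU_o = 3·a^(1/3)·o^2.
MRS = MU_a/MU_o = (1/9)·o/a.
Tangency: set MRS = p_a/p_o = 10/180 = 1/18.
So (1/9)·o/a = 1/18, i.e. o = 0.5·a.
Substitute into the budget 10·a + 180·o = 1000: 100·a = 1000, so a* = 10.
Then o* = 0.5·10 = 5.

a* = 10, o* = 5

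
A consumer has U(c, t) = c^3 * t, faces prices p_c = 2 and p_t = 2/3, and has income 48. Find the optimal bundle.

MU_c = 3·c^2·t and MU_t = c^3.
MRS = MU_c/MU_t = (3/1)·t/c.
Tangency: set MRS = p_c/p_t = 2/(2/3) = 3.
So (3/1)·t/c = 3, i.e. t = c.
Substitute into the budget 2·c + (2/3)·t = 48: (8/3)·c = 48, so c* = 18.
Then t* = 18.

c* = 18, t* = 18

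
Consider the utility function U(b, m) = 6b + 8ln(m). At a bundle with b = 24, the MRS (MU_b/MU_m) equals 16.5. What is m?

MU_b = 6, MU_m = 8/m.
MRS = 6 ÷ (8/m).
MRS depends only on m: 0.75·m = 16.5 ⇒ m = 16.5/0.75 = 22.

m = 22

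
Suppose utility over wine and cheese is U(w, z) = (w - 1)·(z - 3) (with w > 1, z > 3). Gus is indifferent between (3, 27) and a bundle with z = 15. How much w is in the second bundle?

U(3, 27) = 48.
Set U(w, 15) = 48 and solve.
With z = 15: (15 − 3) = 12, so (w − 1) = 48/12 = 4.
So w = 1 + 4 = 5.
Check: U(5, 15) = 48.

w = 5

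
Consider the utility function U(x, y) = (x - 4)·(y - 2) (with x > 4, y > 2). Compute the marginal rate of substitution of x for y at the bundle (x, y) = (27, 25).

MRS = 1

MU_x = (y−2), MU_y = (x−4).
MRS = (y−2)/(x−4).
At (27, 25): MRS = 1.
So at (27, 25) the consumer would give up 1 units of y for one more unit of x.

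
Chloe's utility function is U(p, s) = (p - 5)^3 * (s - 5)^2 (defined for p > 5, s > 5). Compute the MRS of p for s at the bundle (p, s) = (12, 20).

MU_p = 3·(p−5)^2·(s−5)^2, MU_s = 2·(p−5)^3·(s−5).
MRS = (3/2)·(s−5)/(p−5).
At (12, 20): MRS = 45/14.
The indifference curve has slope −45/14 at this bundle.

MRS = 45/14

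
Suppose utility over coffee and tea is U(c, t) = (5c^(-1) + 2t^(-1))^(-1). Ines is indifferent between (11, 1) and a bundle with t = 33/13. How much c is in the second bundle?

c = 3

U depends on (c, t) only through S = 5c^(-1) + 2t^(-1), so equal utility means equal S. At (11, 1): S = 27/11.
With t = 33/13: 2·(33/13)^(-1) = 26/33, so 5c^(-1) = 27/11 − 26/33 = 5/3, i.e. c^(-1) = 1/3.
Hence c = 1/(1/3) = 3.
Check: U(3, 33/13) = 0.4074.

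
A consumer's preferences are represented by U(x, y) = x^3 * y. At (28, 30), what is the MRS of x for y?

MRS = 45/14

MU_x = 3·x^2·y and MU_y = x^3.
MRS = MU_x/MU_y = (3/1)·y/x.
At (28, 30): MRS = 45/14.
The indifference curve has slope −45/14 at this bundle.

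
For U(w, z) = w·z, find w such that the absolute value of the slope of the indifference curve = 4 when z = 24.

MU_w = z and MU_z = w.
MRS = MU_w/MU_z = z/w.
Substitute z = 24: MRS = 24/w. Setting 24/w = 4 gives w = 24/4 = 6.

w = 6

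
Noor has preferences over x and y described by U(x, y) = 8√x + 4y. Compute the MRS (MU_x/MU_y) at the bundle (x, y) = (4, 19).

MRS = 0.5

MU_x = 8/(2√x), MU_y = 4.
MRS = 8/(2√x) ÷ 4.
At (4, 19): MRS = 0.5.
The indifference curve has slope −0.5 at this bundle.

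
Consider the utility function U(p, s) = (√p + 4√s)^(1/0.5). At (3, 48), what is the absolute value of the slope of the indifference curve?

For CES with ρ = 0.5, MRS = (1/4)·√(s/p).
At (3, 48): MRS = 1.
So at (3, 48) the consumer would give up 1 units of s for one more unit of p.

MRS = 1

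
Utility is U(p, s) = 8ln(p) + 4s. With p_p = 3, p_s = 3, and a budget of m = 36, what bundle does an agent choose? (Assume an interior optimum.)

MU_p = 8/p, MU_s = 4.
MRS = 8/p ÷ 4.
Tangency: set MRS = p_p/p_s = 3/3 = 1.
MRS depends only on p: 2/p = 1 ⇒ p* = 2/1 = 2.
From the budget, 3·s = 36 − 3·2 = 30, so s* = 10.

p* = 2, s* = 10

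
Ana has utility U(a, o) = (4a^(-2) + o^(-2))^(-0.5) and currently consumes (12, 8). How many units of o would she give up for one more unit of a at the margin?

MRS = 32/27

For CES with ρ = -2, MRS = (4/1)·(o/a)^3.
At (12, 8): MRS = 32/27.
That is, one extra unit of a is worth 32/27 units of o at the margin.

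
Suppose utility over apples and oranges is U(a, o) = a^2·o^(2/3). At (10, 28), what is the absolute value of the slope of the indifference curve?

MRS = 8.4

MU_a = 2·a·o^(2/3) and MU_o = 2/3·a^2·o^(-1/3).
MRS = MU_a/MU_o = (3)·o/a.
At (10, 28): MRS = 8.4.
So at (10, 28) the consumer would give up 8.4 units of o for one more unit of a.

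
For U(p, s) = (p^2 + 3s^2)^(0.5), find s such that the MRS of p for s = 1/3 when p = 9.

s = 9

For CES with ρ = 2, MRS = (1/3)·(s/p)^(-1).
Setting (1/3)·(s/9)^(-1) = 1/3 gives (s/9)^(-1) = 1, so s/9 = 1 and s = 9.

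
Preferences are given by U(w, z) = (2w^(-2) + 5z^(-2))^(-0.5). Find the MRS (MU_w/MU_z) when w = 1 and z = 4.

For CES with ρ = -2, MRS = (2/5)·(z/w)^3.
At (1, 4): MRS = 25.6.
That is, one extra unit of w is worth 25.6 units of z at the margin.

MRS = 25.6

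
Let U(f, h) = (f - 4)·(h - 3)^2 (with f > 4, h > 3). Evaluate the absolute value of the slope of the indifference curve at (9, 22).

MRS = 1.9

MU_f = (h−3)^2, MU_h = 2·(f−4)·(h−3).
MRS = (1/2)·(h−3)/(f−4).
At (9, 22): MRS = 1.9.
That is, one extra unit of f is worth 1.9 units of h at the margin.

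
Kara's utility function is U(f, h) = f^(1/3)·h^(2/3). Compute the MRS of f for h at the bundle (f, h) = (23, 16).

MRS = 8/23

MU_f = 1/3·f^(-2/3)·h^(2/3) and MU_h = 2/3·f^(1/3)·h^(-1/3).
MRS = MU_f/MU_h = (0.5)·h/f.
At (23, 16): MRS = 8/23.
So at (23, 16) the consumer would give up 8/23 units of h for one more unit of f.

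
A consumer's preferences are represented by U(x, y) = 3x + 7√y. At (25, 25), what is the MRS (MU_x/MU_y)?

MU_x = 3, MU_y = 7/(2√y).
MRS = 3 ÷ (7/(2√y)).
At (25, 25): MRS = 30/7.
The indifference curve has slope −30/7 at this bundle.

MRS = 30/7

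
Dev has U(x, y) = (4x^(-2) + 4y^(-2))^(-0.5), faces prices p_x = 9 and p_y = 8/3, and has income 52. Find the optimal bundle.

For CES with ρ = -2, MRS = (y/x)^3.
Tangency: set MRS = p_x/p_y = 9/(8/3) = 3.375.
So (y/x)^3 = 3.375; taking the cube root, y/x = 1.5, i.e. y = 1.5·x.
Substitute into the budget 9·x + (8/3)·y = 52: 13·x = 52, so x* = 4 and y* = 1.5·4 = 6.

x* = 4, y* = 6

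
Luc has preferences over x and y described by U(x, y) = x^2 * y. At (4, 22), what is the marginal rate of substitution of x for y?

MRS = 11

MU_x = 2·x·y and MU_y = x^2.
MRS = MU_x/MU_y = (2/1)·y/x.
At (4, 22): MRS = 11.
The indifference curve has slope −11 at this bundle.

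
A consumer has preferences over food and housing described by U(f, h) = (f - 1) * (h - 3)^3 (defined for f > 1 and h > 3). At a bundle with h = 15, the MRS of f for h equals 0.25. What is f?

MU_f = (h−3)^3, MU_h = 3·(f−1)·(h−3)^2.
MRS = (1/3)·(h−3)/(f−1).
Substitute h = 15: MRS = 4/(f − 1). Setting this equal to 0.25 gives f − 1 = 4/0.25 = 16, so f = 17.

f = 17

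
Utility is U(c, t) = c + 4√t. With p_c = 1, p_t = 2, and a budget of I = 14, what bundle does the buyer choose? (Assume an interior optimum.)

MU_c = 1, MU_t = 4/(2√t).
MRS = 1 ÷ (4/(2√t)).
Tangency: set MRS = p_c/p_t = 1/2 = 0.5.
MRS depends only on t: 0.5·√t = 0.5 ⇒ √t = 0.5/0.5 = 1 ⇒ t* = 1.
From the budget, 1·c = 14 − 2·1 = 12, so c* = 12.

c* = 12, t* = 1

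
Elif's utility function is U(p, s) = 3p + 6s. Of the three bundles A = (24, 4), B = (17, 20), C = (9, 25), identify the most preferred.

Evaluate utility at each bundle:
U(A) = 96.
U(B) = 171.
U(C) = 177.
Highest utility is C, so C ≻ B ≻ A.

Bundle C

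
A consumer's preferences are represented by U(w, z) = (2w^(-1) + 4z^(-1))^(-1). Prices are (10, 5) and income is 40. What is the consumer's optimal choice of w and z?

w* = 2, z* = 4

For CES with ρ = -1, MRS = (2/4)·(z/w)^2.
Tangency: set MRS = p_w/p_z = 10/5 = 2.
So (z/w)^2 = 4; taking the square root, z/w = 2, i.e. z = 2·w.
Substitute into the budget 10·w + 5·z = 40: 20·w = 40, so w* = 2 and z* = 2·2 = 4.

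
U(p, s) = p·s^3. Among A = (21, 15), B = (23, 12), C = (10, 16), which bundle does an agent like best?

Evaluate utility at each bundle:
U(A) = 70875.
U(B) = 39744.
U(C) = 40960.
Highest utility is A, so A ≻ C ≻ B.

Bundle A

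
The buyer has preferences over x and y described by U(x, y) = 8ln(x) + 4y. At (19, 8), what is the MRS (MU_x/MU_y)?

MU_x = 8/x, MU_y = 4.
MRS = 8/x ÷ 4.
At (19, 8): MRS = 2/19.
That is, one extra unit of x is worth 2/19 units of y at the margin.

MRS = 2/19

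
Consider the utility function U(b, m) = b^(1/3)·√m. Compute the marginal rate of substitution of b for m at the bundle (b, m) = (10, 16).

MRS = 16/15

MU_b = 1/3·b^(-2/3)·√m and MU_m = 0.5·b^(1/3)·m^(-0.5).
MRS = MU_b/MU_m = (2/3)·m/b.
At (10, 16): MRS = 16/15.
The indifference curve has slope −16/15 at this bundle.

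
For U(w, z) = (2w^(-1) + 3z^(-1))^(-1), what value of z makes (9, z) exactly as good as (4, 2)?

U depends on (w, z) only through S = 2w^(-1) + 3z^(-1), so equal utility means equal S. At (4, 2): S = 2.
With w = 9: 2·9^(-1) = 2/9, so 3z^(-1) = 2 − 2/9 = 16/9, i.e. z^(-1) = 16/27.
Hence z = 1/(16/27) = 27/16.
Check: U(9, 27/16) = 0.5.

z = 27/16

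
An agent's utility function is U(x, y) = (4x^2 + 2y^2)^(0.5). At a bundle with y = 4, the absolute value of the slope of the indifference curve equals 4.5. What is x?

For CES with ρ = 2, MRS = (4/2)·(y/x)^(-1).
Setting (4/2)·(4/x)^(-1) = 4.5 gives (4/x)^(-1) = 2.25, so 4/x = 4/9 and x = 9.

x = 9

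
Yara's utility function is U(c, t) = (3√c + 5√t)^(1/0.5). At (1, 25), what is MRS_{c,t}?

MRS = 3

For CES with ρ = 0.5, MRS = (3/5)·√(t/c).
At (1, 25): MRS = 3.
The indifference curve has slope −3 at this bundle.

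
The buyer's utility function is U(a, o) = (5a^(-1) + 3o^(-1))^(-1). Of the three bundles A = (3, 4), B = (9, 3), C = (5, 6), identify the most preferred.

Evaluate utility at each bundle:
U(A) = 0.414.
U(B) = 0.643.
U(C) = 0.667.
Highest utility is C, so C ≻ B ≻ A.

Bundle C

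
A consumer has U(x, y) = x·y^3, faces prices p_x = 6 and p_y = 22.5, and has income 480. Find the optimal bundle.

x* = 20, y* = 16

MU_x = y^3 and MU_y = 3·x·y^2.
MRS = MU_x/MU_y = (1/3)·y/x.
Tangency: set MRS = p_x/p_y = 6/22.5 = 4/15.
So (1/3)·y/x = 4/15, i.e. y = 0.8·x.
Substitute into the budget 6·x + 22.5·y = 480: 24·x = 480, so x* = 20.
Then y* = 0.8·20 = 16.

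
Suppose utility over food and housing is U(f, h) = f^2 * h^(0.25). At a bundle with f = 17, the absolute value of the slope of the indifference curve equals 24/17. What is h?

MU_f = 2·f·h^(0.25) and MU_h = 0.25·f^2·h^(-0.75).
MRS = MU_f/MU_h = (8)·h/f.
Substitute f = 17: MRS = h/2.125. Setting h/2.125 = 24/17 gives h = (24/17)·2.125 = 3.

h = 3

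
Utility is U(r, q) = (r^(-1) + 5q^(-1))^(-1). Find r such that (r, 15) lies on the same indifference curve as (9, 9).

U depends on (r, q) only through S = r^(-1) + 5q^(-1), so equal utility means equal S. At (9, 9): S = 2/3.
With q = 15: 5·15^(-1) = 1/3, so r^(-1) = 2/3 − 1/3 = 1/3.
Hence r = 1/(1/3) = 3.
Check: U(3, 15) = 1.5.

r = 3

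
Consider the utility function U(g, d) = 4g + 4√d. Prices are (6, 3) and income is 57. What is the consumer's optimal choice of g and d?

g* = 9, d* = 1

MU_g = 4, MU_d = 4/(2√d).
MRS = 4 ÷ (4/(2√d)).
Tangency: set MRS = p_g/p_d = 6/3 = 2.
MRS depends only on d: 2·√d = 2 ⇒ √d = 2/2 = 1 ⇒ d* = 1.
From the budget, 6·g = 57 − 3·1 = 54, so g* = 9.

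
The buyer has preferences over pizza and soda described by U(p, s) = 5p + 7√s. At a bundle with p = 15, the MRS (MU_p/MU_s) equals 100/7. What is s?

MU_p = 5, MU_s = 7/(2√s).
MRS = 5 ÷ (7/(2√s)).
MRS depends only on s: (10/7)·√s = 100/7 ⇒ √s = (100/7)/(10/7) = 10 ⇒ s = 100.

s = 100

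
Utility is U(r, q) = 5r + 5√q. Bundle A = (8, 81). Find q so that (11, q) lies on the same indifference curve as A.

U(8, 81) = 85.
Set U(11, q) = 85 and solve.
With r = 11: 5√q = 85 − 5·11 = 30, so √q = 6 and q = 36.
Check: U(11, 36) = 85.

q = 36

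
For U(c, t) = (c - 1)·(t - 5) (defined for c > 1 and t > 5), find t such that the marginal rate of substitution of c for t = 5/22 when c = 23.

MU_c = (t−5), MU_t = (c−1).
MRS = (t−5)/(c−1).
Substitute c = 23: MRS = (t − 5)/22. Setting this equal to 5/22 gives t − 5 = (5/22)·22 = 5, so t = 10.

t = 10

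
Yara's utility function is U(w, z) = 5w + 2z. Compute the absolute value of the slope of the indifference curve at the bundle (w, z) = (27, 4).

MU_w = 5, MU_z = 2, so MRS = 5/2 = 2.5 at every bundle.
At (27, 4): MRS = 2.5.
The indifference curve has slope −2.5 at this bundle.

MRS = 2.5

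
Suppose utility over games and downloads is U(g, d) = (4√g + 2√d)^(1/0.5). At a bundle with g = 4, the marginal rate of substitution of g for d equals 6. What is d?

For CES with ρ = 0.5, MRS = (4/2)·√(d/g).
Setting (4/2)·√(d/4) = 6 gives √(d/4) = 3, so d/4 = 9 and d = 36.

d = 36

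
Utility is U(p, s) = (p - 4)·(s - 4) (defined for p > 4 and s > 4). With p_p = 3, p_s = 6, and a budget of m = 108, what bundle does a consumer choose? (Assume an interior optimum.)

p* = 16, s* = 10

MU_p = (s−4), MU_s = (p−4).
MRS = (s−4)/(p−4).
Tangency: set MRS = p_p/p_s = 3/6 = 0.5.
So (s − 4)/(p − 4) = 0.5, i.e. (s − 4) = 0.5·(p − 4).
Rewrite the budget in excess-of-subsistence terms: 3·(p − 4) + 6·(s − 4) = 108 − 3·4 − 6·4 = 72.
Substituting, 6·(p − 4) = 72, so p − 4 = 12 and p* = 16.
Then s − 4 = 0.5·12 = 6, so s* = 10.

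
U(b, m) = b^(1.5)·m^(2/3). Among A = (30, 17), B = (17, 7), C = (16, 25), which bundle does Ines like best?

Bundle A

Evaluate utility at each bundle:
U(A) = 1086.379.
U(B) = 256.491.
U(C) = 547.192.
Highest utility is A, so A ≻ C ≻ B.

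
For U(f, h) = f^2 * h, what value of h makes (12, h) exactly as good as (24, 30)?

U(24, 30) = 17280.
Set U(12, h) = 17280 and solve.
With f = 12: 12^2 = 144, so h = 17280/144 = 120.
Check: U(12, 120) = 17280.

h = 120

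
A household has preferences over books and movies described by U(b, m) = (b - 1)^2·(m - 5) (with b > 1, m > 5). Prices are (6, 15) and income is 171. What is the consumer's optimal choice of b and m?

MU_b = 2·(b−1)·(m−5), MU_m = (b−1)^2.
MRS = (2/1)·(m−5)/(b−1).
Tangency: set MRS = p_b/p_m = 6/15 = 0.4.
So (2/1)·(m − 5)/(b − 1) = 0.4, i.e. (m − 5) = 0.2·(b − 1).
Rewrite the budget in excess-of-subsistence terms: 6·(b − 1) + 15·(m − 5) = 171 − 6·1 − 15·5 = 90.
Substituting, 9·(b − 1) = 90, so b − 1 = 10 and b* = 11.
Then m − 5 = 0.2·10 = 2, so m* = 7.

b* = 11, m* = 7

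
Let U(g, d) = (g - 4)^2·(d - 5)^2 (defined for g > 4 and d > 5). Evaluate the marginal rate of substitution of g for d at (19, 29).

MRS = 1.6

MU_g = 2·(g−4)·(d−5)^2, MU_d = 2·(g−4)^2·(d−5).
MRS = (d−5)/(g−4).
At (19, 29): MRS = 1.6.
The indifference curve has slope −1.6 at this bundle.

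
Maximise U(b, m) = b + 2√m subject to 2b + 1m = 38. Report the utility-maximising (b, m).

b* = 17, m* = 4

MU_b = 1, MU_m = 2/(2√m).
MRS = 1 ÷ (2/(2√m)).
Tangency: set MRS = p_b/p_m = 2/1 = 2.
MRS depends only on m: √m = 2 ⇒ √m = 2 ⇒ m* = 4.
From the budget, 2·b = 38 − 1·4 = 34, so b* = 17.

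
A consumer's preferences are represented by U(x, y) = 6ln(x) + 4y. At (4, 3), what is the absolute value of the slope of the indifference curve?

MRS = 0.375

MU_x = 6/x, MU_y = 4.
MRS = 6/x ÷ 4.
At (4, 3): MRS = 0.375.
The indifference curve has slope −0.375 at this bundle.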